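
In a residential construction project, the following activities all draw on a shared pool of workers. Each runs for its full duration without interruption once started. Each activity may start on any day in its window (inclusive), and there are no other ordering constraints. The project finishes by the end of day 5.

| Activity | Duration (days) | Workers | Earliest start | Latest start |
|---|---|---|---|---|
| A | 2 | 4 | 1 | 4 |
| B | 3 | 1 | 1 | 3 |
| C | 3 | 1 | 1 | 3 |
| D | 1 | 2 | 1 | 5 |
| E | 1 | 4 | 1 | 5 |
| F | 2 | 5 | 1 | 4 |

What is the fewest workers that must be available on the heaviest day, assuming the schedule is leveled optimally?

Early-start (A@1, B@1, C@1, D@1, E@1, F@1) gives peak 17: d1:17  d2:11  d3:2  d4:0  d5:0.
Shift D→4, E→3, F→4.
Schedule A@1, B@1, C@1, D@4, E@3, F@4: d1:6  d2:6  d3:6  d4:7  d5:5 — peak 7.

7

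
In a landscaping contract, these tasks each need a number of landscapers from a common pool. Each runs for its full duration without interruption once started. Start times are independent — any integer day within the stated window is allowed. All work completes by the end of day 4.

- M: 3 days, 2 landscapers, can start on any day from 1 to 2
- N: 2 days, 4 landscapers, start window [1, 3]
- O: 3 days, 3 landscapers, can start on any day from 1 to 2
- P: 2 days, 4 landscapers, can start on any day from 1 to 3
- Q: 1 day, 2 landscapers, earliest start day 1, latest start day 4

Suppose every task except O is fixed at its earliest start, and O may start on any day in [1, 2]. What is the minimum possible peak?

13

O@1: d1:15  d2:13  d3:5  d4:0 → peak 15
O@2: d1:12  d2:13  d3:5  d4:3 → peak 13
Best is O@2, peak 13.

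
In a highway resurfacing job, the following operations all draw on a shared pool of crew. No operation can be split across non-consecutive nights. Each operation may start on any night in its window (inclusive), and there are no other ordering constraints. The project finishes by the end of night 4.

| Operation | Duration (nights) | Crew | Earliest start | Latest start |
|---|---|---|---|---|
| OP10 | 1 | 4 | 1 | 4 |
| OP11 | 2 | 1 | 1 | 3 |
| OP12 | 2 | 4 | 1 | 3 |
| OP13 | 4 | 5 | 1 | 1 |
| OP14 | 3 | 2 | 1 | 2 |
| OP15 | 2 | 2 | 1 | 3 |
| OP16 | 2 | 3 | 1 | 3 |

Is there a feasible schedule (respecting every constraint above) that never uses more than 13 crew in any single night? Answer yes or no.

yes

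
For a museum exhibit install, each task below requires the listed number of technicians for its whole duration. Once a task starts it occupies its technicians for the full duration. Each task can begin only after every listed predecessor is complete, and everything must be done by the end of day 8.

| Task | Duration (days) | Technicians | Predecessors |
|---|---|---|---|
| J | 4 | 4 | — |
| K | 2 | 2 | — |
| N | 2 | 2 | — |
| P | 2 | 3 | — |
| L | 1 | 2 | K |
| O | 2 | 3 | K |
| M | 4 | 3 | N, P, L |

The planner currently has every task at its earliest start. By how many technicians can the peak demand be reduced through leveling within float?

Early-start peak: d1:11  d2:11  d3:9  d4:10  d5:3  d6:3  d7:3  d8:0 ⇒ 11.
Leveled (J@3, K@1, N@1, P@1, L@3, O@7, M@4): d1:7  d2:7  d3:6  d4:7  d5:7  d6:7  d7:6  d8:3 ⇒ 7.
Reduction 11 − 7 = 4.

4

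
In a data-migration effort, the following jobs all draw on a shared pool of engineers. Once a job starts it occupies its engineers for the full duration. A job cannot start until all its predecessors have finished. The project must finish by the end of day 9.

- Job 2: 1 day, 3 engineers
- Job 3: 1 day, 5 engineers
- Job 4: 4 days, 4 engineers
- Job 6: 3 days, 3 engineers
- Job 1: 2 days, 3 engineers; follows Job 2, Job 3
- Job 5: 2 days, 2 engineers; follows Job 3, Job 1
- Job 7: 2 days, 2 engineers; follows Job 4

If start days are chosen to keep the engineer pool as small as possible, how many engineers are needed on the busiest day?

7

Early-start (Job 2@1, Job 3@1, Job 4@1, Job 6@1, Job 1@2, Job 5@4, Job 7@5) gives peak 15: d1:15  d2:10  d3:10  d4:6  d5:4  d6:2  d7:0  d8:0  d9:0.
Shift Job 3→2, Job 4→3, Job 6→3, Job 1→6, Job 5→8, Job 7→7.
Schedule Job 2@1, Job 3@2, Job 4@3, Job 6@3, Job 1@6, Job 5@8, Job 7@7: d1:3  d2:5  d3:7  d4:7  d5:7  d6:7  d7:5  d8:4  d9:2 — peak 7.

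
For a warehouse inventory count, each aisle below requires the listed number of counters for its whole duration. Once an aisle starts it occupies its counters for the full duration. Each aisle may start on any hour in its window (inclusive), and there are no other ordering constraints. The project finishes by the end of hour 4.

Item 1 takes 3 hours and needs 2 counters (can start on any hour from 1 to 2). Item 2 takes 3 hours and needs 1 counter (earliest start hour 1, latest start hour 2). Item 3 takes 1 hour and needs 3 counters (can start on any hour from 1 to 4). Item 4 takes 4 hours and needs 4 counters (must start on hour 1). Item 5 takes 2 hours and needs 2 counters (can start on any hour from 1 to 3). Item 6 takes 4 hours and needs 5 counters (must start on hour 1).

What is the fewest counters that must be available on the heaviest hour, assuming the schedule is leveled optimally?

Early-start (Item 1@1, Item 2@1, Item 3@1, Item 4@1, Item 5@1, Item 6@1) gives peak 17: h1:17  h2:14  h3:12  h4:9.
Shift Item 3→4.
Schedule Item 1@1, Item 2@1, Item 3@4, Item 4@1, Item 5@1, Item 6@1: h1:14  h2:14  h3:12  h4:12 — peak 14.

14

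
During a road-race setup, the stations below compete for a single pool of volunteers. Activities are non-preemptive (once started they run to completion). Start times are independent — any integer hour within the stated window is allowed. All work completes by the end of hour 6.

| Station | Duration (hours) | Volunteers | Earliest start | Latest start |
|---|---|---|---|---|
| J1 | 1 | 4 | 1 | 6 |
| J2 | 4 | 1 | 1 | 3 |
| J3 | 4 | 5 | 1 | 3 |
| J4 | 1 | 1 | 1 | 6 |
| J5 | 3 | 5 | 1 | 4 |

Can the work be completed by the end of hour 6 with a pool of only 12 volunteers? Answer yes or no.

yes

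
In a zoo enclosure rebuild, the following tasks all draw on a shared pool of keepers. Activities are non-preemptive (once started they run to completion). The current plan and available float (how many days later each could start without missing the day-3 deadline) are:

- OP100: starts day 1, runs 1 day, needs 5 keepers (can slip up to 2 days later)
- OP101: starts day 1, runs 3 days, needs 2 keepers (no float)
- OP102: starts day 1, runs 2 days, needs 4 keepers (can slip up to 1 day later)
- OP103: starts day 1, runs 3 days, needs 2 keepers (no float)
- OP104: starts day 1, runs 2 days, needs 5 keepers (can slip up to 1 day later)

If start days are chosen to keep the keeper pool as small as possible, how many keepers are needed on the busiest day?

13

Early-start (OP100@1, OP101@1, OP102@1, OP103@1, OP104@1) gives peak 18: d1:18  d2:13  d3:4.
Shift OP104→2.
Schedule OP100@1, OP101@1, OP102@1, OP103@1, OP104@2: d1:13  d2:13  d3:9 — peak 13.
No arrangement of the 12 feasible schedules does better.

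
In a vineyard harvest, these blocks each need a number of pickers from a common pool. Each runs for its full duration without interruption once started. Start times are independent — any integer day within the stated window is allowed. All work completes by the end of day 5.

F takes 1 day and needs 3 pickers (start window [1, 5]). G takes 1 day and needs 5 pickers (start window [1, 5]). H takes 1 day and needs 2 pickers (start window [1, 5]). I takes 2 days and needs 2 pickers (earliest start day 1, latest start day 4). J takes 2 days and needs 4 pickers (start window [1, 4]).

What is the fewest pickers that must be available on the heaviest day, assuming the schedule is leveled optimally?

Early-start (F@1, G@1, H@1, I@1, J@1) gives peak 16: d1:16  d2:6  d3:0  d4:0  d5:0.
Shift G→3, H→2, J→4.
Schedule F@1, G@3, H@2, I@1, J@4: d1:5  d2:4  d3:5  d4:4  d5:4 — peak 5.
Total picker-days = 22 over 5 days ⇒ peak ≥ ⌈22/5⌉ = 5, so 5 is optimal.

5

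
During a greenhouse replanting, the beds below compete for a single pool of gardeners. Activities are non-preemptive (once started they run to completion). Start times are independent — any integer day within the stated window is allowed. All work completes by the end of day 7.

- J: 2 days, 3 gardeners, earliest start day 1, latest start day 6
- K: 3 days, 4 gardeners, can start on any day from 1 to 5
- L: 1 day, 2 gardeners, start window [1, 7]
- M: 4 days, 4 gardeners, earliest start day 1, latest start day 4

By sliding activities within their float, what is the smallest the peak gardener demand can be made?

7

Early-start (J@1, K@1, L@1, M@1) gives peak 13: d1:13  d2:11  d3:8  d4:4  d5:0  d6:0  d7:0.
Shift L→3, M→4.
Schedule J@1, K@1, L@3, M@4: d1:7  d2:7  d3:6  d4:4  d5:4  d6:4  d7:4 — peak 7.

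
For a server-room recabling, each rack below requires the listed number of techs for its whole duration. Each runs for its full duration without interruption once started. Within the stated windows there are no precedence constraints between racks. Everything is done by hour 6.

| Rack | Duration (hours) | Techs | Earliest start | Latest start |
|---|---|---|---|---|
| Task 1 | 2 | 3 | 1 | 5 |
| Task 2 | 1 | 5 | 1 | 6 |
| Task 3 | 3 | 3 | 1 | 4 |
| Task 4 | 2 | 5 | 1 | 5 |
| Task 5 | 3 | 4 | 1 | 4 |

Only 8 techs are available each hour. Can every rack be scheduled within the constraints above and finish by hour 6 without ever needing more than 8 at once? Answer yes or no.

Schedule Task 1@1, Task 2@1, Task 3@3, Task 4@2, Task 5@4: h1:8  h2:8  h3:8  h4:7  h5:7  h6:4 — peak 8 ≤ 8.

yes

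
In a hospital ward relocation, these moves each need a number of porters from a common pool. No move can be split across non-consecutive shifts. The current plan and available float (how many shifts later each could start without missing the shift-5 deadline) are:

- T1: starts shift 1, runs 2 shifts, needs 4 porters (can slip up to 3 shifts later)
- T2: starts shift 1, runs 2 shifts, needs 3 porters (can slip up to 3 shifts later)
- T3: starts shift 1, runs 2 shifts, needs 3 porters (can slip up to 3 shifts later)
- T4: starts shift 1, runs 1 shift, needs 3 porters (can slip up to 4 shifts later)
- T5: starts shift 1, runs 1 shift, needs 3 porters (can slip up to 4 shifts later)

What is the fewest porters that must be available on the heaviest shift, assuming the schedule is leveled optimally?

Early-start (T1@1, T2@1, T3@1, T4@1, T5@1) gives peak 16: s1:16  s2:10  s3:0  s4:0  s5:0.
Shift T2→3, T3→3, T4→5, T5→5.
Schedule T1@1, T2@3, T3@3, T4@5, T5@5: s1:4  s2:4  s3:6  s4:6  s5:6 — peak 6.
Total porter-shifts = 26 over 5 shifts ⇒ peak ≥ ⌈26/5⌉ = 6, so 6 is optimal.

6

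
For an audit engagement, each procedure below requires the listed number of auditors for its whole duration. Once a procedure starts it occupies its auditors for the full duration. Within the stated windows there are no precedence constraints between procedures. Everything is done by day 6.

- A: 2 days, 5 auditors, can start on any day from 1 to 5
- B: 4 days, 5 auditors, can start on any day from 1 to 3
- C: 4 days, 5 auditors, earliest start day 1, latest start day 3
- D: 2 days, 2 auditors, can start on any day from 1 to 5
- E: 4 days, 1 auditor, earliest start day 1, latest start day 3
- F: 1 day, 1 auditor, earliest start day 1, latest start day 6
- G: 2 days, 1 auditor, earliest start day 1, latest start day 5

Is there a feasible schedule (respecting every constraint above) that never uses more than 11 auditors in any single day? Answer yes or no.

yes

Schedule A@1, B@1, C@3, D@5, E@1, F@5, G@5: d1:11  d2:11  d3:11  d4:11  d5:9  d6:8 — peak 11 ≤ 11.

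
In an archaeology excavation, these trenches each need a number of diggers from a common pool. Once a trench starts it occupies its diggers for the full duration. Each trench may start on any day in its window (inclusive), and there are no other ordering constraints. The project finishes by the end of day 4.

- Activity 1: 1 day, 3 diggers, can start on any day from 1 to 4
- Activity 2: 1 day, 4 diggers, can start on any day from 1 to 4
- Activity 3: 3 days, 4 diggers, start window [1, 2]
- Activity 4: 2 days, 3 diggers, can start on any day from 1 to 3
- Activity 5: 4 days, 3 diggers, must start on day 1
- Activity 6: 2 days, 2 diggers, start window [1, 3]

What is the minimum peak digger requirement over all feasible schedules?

Early-start (Activity 1@1, Activity 2@1, Activity 3@1, Activity 4@1, Activity 5@1, Activity 6@1) gives peak 19: d1:19  d2:12  d3:7  d4:3.
Shift Activity 3→2, Activity 4→2.
Schedule Activity 1@1, Activity 2@1, Activity 3@2, Activity 4@2, Activity 5@1, Activity 6@1: d1:12  d2:12  d3:10  d4:7 — peak 12.

12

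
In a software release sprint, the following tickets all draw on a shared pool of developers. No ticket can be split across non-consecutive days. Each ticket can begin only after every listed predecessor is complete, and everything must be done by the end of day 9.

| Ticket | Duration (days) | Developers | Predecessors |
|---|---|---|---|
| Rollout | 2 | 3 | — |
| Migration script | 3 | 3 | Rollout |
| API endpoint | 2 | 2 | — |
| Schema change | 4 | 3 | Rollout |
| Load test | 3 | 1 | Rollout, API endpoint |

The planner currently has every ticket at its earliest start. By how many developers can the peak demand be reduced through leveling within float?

Early-start peak: d1:5  d2:5  d3:7  d4:7  d5:7  d6:3  d7:0  d8:0  d9:0 ⇒ 7.
Leveled (Rollout@1, Migration script@3, API endpoint@1, Schema change@6, Load test@3): d1:5  d2:5  d3:4  d4:4  d5:4  d6:3  d7:3  d8:3  d9:3 ⇒ 5.
Reduction 7 − 5 = 2.

2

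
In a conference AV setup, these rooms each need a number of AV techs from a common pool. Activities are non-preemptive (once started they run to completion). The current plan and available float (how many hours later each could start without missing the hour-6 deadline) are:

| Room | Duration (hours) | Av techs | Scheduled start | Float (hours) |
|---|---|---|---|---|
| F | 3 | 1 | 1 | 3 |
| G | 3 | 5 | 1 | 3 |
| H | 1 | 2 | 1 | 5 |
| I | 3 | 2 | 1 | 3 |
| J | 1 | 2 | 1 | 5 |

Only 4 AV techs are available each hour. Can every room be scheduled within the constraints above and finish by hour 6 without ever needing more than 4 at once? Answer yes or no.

Total AV tech-hours = 28; over 6 hours the average is 28/6 > 4, so some hour must exceed 4.

no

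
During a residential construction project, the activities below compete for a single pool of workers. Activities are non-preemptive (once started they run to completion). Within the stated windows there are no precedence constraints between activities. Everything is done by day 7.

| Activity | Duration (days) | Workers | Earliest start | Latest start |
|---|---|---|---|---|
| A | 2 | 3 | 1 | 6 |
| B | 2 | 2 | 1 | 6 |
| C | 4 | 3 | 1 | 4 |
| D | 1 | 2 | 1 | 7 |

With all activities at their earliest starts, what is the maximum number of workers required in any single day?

10

Early-start schedule: A@1, B@1, C@1, D@1.
Load per day: day 1: 10, day 2: 8, day 3: 3, day 4: 3, day 5: 0, day 6: 0, day 7: 0.
Peak is 10.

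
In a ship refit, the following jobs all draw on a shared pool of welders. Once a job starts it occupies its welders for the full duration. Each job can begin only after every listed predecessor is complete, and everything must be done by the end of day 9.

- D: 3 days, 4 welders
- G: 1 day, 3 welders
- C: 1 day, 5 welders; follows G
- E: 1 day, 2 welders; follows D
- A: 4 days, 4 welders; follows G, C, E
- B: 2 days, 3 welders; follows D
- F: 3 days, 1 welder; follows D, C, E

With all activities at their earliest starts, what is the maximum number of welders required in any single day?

9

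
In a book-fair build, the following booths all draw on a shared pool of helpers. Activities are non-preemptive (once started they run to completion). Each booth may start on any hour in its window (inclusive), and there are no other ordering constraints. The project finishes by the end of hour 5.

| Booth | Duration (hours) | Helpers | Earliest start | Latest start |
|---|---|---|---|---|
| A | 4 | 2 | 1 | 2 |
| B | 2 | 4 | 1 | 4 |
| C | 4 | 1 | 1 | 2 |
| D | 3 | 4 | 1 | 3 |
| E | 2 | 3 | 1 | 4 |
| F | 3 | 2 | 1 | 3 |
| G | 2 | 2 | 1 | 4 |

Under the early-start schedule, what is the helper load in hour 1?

At early start, hour 1 has: A, B, C, D, E, F, G.
Demand: 2 + 4 + 1 + 4 + 3 + 2 + 2 = 18.

18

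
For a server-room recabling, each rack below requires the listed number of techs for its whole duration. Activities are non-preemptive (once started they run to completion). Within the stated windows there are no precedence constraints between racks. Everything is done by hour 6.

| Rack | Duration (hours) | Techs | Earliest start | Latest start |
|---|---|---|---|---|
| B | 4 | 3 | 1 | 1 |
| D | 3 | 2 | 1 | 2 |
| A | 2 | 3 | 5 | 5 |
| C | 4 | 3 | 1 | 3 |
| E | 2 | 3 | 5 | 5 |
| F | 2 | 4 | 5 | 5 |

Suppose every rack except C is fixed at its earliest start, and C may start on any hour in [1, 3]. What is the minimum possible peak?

C@1: h1:8  h2:8  h3:8  h4:6  h5:10  h6:10 → peak 10
C@2: h1:5  h2:8  h3:8  h4:6  h5:13  h6:10 → peak 13
C@3: h1:5  h2:5  h3:8  h4:6  h5:13  h6:13 → peak 13
Best is C@1, peak 10.

10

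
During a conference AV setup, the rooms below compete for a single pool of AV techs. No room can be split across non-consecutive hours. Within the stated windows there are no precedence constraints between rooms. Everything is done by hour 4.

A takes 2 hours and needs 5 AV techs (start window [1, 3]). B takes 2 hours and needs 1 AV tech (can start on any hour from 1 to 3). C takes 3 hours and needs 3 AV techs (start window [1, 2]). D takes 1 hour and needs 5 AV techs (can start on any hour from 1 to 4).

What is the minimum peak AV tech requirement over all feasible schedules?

8

Early-start (A@1, B@1, C@1, D@1) gives peak 14: h1:14  h2:9  h3:3  h4:0.
Shift B→3, D→4.
Schedule A@1, B@3, C@1, D@4: h1:8  h2:8  h3:4  h4:6 — peak 8.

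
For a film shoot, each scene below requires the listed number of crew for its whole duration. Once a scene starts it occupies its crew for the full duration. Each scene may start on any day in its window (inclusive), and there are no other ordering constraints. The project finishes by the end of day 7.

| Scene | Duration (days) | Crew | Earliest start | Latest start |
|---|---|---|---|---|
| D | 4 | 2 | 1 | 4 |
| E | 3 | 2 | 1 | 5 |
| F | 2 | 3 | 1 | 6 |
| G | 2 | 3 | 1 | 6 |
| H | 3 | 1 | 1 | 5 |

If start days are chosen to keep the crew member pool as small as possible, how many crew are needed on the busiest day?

Early-start (D@1, E@1, F@1, G@1, H@1) gives peak 11: d1:11  d2:11  d3:5  d4:2  d5:0  d6:0  d7:0.
Shift F→4, G→6.
Schedule D@1, E@1, F@4, G@6, H@1: d1:5  d2:5  d3:5  d4:5  d5:3  d6:3  d7:3 — peak 5.
Total crew member-days = 29 over 7 days ⇒ peak ≥ ⌈29/7⌉ = 5, so 5 is optimal.

5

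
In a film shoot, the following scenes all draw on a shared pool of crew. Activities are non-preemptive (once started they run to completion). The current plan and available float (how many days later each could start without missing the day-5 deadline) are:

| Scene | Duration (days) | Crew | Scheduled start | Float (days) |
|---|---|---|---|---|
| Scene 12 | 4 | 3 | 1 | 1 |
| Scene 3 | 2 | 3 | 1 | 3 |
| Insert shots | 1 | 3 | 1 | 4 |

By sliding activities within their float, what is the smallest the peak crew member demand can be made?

Early-start (Scene 12@1, Scene 3@1, Insert shots@1) gives peak 9: d1:9  d2:6  d3:3  d4:3  d5:0.
Shift Insert shots→3.
Schedule Scene 12@1, Scene 3@1, Insert shots@3: d1:6  d2:6  d3:6  d4:3  d5:0 — peak 6.

6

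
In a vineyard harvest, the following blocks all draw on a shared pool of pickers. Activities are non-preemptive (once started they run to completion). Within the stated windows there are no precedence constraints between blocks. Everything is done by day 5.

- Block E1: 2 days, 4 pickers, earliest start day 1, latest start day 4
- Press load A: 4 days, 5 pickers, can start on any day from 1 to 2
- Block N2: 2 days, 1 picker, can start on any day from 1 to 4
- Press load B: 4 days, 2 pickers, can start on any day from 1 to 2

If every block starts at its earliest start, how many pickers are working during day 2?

At early start, day 2 has: Block E1, Press load A, Block N2, Press load B.
Demand: 4 + 5 + 1 + 2 = 12.

12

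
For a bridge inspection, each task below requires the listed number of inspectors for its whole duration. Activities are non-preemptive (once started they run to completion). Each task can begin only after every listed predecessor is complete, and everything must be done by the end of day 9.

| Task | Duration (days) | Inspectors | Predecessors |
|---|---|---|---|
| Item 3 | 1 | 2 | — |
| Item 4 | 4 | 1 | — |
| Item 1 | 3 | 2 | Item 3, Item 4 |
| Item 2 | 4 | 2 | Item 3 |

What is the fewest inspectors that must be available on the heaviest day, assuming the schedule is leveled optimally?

3

Early-start (Item 3@1, Item 4@1, Item 1@5, Item 2@2) gives peak 4: d1:3  d2:3  d3:3  d4:3  d5:4  d6:2  d7:2  d8:0  d9:0.
Shift Item 1→6.
Schedule Item 3@1, Item 4@1, Item 1@6, Item 2@2: d1:3  d2:3  d3:3  d4:3  d5:2  d6:2  d7:2  d8:2  d9:0 — peak 3.
Total inspector-days = 20 over 9 days ⇒ peak ≥ ⌈20/9⌉ = 3, so 3 is optimal.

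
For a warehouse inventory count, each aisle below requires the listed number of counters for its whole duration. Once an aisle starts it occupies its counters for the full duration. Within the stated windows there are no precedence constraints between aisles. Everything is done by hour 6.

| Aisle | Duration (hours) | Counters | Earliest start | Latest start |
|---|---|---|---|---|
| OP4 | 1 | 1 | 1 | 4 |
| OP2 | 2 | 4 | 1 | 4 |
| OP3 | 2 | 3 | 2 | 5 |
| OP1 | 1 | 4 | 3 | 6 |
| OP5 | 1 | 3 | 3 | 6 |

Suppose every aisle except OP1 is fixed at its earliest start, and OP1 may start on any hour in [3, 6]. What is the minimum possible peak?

7

OP1@3: h1:5  h2:7  h3:10  h4:0  h5:0  h6:0 → peak 10
OP1@4: h1:5  h2:7  h3:6  h4:4  h5:0  h6:0 → peak 7
OP1@5: h1:5  h2:7  h3:6  h4:0  h5:4  h6:0 → peak 7
OP1@6: h1:5  h2:7  h3:6  h4:0  h5:0  h6:4 → peak 7
Best is OP1@4, peak 7.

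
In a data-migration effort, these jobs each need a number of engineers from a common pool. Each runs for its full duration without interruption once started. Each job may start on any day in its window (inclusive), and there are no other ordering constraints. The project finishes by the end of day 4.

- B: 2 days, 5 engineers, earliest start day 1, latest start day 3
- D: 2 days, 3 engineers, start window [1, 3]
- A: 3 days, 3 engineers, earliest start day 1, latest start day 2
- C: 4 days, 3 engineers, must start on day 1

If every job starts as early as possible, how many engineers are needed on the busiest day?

14

Early-start schedule: B@1, D@1, A@1, C@1.
Load per day: day 1: 14, day 2: 14, day 3: 6, day 4: 3.
Peak is 14.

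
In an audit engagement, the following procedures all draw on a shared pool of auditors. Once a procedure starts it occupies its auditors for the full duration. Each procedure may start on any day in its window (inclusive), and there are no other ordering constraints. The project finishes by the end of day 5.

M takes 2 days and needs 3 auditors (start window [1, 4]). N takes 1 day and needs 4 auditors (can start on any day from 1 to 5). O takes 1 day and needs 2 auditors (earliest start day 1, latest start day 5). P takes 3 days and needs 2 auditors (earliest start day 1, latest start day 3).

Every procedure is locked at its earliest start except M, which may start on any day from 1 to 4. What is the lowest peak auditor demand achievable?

8

M@1: d1:11  d2:5  d3:2  d4:0  d5:0 → peak 11
M@2: d1:8  d2:5  d3:5  d4:0  d5:0 → peak 8
M@3: d1:8  d2:2  d3:5  d4:3  d5:0 → peak 8
M@4: d1:8  d2:2  d3:2  d4:3  d5:3 → peak 8
Best is M@2, peak 8.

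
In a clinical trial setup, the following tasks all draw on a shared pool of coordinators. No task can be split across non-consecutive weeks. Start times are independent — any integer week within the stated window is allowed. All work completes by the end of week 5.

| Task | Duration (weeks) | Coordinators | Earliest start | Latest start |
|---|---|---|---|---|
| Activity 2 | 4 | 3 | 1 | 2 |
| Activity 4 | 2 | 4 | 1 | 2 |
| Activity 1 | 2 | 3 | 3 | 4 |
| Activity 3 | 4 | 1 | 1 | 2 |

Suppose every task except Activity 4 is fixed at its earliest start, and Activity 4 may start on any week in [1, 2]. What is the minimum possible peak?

8

Activity 4@1: w1:8  w2:8  w3:7  w4:7  w5:0 → peak 8
Activity 4@2: w1:4  w2:8  w3:11  w4:7  w5:0 → peak 11
Best is Activity 4@1, peak 8.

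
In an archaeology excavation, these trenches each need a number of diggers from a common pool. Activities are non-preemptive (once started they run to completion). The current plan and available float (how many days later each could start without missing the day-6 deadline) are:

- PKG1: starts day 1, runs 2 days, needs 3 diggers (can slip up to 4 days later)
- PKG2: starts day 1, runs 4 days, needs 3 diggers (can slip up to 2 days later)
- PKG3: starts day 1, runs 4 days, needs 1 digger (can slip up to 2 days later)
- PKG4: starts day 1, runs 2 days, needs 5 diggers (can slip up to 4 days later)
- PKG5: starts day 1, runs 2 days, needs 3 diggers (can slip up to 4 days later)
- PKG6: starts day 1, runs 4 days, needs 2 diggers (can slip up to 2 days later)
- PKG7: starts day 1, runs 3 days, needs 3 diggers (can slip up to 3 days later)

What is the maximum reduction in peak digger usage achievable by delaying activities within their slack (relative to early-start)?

Early-start peak: d1:20  d2:20  d3:9  d4:6  d5:0  d6:0 ⇒ 20.
Leveled (PKG1@1, PKG2@1, PKG3@1, PKG4@5, PKG5@1, PKG6@3, PKG7@3): d1:10  d2:10  d3:9  d4:9  d5:10  d6:7 ⇒ 10.
Reduction 20 − 10 = 10.

10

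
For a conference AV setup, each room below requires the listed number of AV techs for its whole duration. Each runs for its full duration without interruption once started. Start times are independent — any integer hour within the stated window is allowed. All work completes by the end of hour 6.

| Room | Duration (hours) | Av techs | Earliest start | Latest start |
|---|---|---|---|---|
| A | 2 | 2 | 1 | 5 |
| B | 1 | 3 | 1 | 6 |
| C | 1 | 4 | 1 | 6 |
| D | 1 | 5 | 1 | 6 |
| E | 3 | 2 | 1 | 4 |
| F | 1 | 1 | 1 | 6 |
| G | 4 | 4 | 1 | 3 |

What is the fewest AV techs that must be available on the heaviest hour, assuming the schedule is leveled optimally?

7

Early-start (A@1, B@1, C@1, D@1, E@1, F@1, G@1) gives peak 21: h1:21  h2:8  h3:6  h4:4  h5:0  h6:0.
Shift B→3, D→2, E→4, G→3.
Schedule A@1, B@3, C@1, D@2, E@4, F@1, G@3: h1:7  h2:7  h3:7  h4:6  h5:6  h6:6 — peak 7.
Total AV tech-hours = 39 over 6 hours ⇒ peak ≥ ⌈39/6⌉ = 7, so 7 is optimal.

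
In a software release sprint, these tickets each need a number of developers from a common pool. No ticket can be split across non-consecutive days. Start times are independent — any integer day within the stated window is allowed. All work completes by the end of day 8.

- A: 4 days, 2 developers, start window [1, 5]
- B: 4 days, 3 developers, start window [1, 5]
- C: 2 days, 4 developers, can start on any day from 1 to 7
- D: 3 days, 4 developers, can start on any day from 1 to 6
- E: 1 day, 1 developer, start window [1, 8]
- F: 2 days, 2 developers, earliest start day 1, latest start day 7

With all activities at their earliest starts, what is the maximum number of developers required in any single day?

16

Early-start schedule: A@1, B@1, C@1, D@1, E@1, F@1.
Load per day: day 1: 16, day 2: 15, day 3: 9, day 4: 5, day 5: 0, day 6: 0, day 7: 0, day 8: 0.
Peak is 16.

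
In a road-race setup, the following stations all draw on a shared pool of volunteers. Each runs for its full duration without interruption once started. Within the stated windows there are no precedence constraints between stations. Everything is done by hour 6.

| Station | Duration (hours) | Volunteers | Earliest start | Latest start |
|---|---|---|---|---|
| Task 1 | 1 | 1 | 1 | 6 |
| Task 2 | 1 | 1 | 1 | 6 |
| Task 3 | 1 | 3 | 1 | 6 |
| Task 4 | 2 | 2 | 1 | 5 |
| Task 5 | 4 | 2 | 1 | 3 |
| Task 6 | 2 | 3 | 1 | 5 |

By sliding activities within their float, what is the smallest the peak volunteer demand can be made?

5

Early-start (Task 1@1, Task 2@1, Task 3@1, Task 4@1, Task 5@1, Task 6@1) gives peak 12: h1:12  h2:7  h3:2  h4:2  h5:0  h6:0.
Shift Task 4→2, Task 5→2, Task 6→4.
Schedule Task 1@1, Task 2@1, Task 3@1, Task 4@2, Task 5@2, Task 6@4: h1:5  h2:4  h3:4  h4:5  h5:5  h6:0 — peak 5.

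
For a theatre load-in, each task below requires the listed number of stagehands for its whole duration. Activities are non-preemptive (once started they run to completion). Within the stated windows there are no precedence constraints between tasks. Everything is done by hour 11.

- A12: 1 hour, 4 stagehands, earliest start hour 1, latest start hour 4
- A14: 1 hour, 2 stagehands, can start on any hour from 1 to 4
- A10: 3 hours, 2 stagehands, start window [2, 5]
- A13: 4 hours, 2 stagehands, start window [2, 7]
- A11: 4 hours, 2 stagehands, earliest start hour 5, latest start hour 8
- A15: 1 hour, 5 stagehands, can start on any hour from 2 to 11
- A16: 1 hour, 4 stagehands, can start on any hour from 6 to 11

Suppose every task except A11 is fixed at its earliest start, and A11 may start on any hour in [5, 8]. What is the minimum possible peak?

A11@5: h1:6  h2:9  h3:4  h4:4  h5:4  h6:6  h7:2  h8:2  h9:0  h10:0  h11:0 → peak 9
A11@6: h1:6  h2:9  h3:4  h4:4  h5:2  h6:6  h7:2  h8:2  h9:2  h10:0  h11:0 → peak 9
A11@7: h1:6  h2:9  h3:4  h4:4  h5:2  h6:4  h7:2  h8:2  h9:2  h10:2  h11:0 → peak 9
A11@8: h1:6  h2:9  h3:4  h4:4  h5:2  h6:4  h7:0  h8:2  h9:2  h10:2  h11:2 → peak 9
Best is A11@5, peak 9.

9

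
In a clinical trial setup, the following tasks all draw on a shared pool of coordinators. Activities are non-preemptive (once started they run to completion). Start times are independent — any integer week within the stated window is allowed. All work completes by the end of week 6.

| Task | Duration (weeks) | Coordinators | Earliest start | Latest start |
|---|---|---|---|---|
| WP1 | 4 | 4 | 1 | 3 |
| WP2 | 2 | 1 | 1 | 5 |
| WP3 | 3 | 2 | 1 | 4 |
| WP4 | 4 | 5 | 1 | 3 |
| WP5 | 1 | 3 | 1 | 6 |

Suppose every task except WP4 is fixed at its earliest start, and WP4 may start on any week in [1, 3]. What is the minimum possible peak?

WP4@1: w1:15  w2:12  w3:11  w4:9  w5:0  w6:0 → peak 15
WP4@2: w1:10  w2:12  w3:11  w4:9  w5:5  w6:0 → peak 12
WP4@3: w1:10  w2:7  w3:11  w4:9  w5:5  w6:5 → peak 11
Best is WP4@3, peak 11.

11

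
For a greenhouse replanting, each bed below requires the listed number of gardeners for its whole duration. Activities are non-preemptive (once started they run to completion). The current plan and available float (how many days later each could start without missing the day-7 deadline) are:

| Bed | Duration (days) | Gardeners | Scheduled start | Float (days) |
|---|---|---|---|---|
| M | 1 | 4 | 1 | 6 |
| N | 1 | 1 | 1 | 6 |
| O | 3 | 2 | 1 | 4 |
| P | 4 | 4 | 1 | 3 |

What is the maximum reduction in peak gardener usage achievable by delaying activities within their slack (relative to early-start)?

Early-start peak: d1:11  d2:6  d3:6  d4:4  d5:0  d6:0  d7:0 ⇒ 11.
Leveled (M@1, N@1, O@2, P@2): d1:5  d2:6  d3:6  d4:6  d5:4  d6:0  d7:0 ⇒ 6.
Reduction 11 − 6 = 5.

5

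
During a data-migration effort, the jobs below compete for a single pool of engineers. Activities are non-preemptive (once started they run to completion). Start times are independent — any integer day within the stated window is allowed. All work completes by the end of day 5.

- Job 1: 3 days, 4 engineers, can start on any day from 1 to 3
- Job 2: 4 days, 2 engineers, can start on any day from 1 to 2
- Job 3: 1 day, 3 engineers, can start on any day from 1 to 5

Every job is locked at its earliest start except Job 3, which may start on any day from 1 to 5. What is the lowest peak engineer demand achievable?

6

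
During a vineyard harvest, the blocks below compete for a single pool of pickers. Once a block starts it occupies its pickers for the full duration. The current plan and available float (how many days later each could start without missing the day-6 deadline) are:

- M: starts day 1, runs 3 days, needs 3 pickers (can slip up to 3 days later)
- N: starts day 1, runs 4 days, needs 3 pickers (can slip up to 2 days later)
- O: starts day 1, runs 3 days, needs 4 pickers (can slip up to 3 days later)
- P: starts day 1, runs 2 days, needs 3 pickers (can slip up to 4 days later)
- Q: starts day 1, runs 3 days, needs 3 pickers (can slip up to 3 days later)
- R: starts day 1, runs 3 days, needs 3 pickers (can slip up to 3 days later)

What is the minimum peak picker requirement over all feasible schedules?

Early-start (M@1, N@1, O@1, P@1, Q@1, R@1) gives peak 19: d1:19  d2:19  d3:16  d4:3  d5:0  d6:0.
Shift P→5, Q→4, R→4.
Schedule M@1, N@1, O@1, P@5, Q@4, R@4: d1:10  d2:10  d3:10  d4:9  d5:9  d6:9 — peak 10.
Total picker-days = 57 over 6 days ⇒ peak ≥ ⌈57/6⌉ = 10, so 10 is optimal.

10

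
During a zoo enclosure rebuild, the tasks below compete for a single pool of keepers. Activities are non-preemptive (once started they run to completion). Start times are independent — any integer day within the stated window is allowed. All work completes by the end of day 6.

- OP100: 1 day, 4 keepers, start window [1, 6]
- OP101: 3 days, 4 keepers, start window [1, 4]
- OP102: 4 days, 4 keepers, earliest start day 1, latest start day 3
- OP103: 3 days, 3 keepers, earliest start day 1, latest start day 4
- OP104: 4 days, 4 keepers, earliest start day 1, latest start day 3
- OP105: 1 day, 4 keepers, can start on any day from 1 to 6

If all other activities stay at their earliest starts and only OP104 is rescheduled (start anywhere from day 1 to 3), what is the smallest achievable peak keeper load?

OP104@1: d1:23  d2:15  d3:15  d4:8  d5:0  d6:0 → peak 23
OP104@2: d1:19  d2:15  d3:15  d4:8  d5:4  d6:0 → peak 19
OP104@3: d1:19  d2:11  d3:15  d4:8  d5:4  d6:4 → peak 19
Best is OP104@2, peak 19.

19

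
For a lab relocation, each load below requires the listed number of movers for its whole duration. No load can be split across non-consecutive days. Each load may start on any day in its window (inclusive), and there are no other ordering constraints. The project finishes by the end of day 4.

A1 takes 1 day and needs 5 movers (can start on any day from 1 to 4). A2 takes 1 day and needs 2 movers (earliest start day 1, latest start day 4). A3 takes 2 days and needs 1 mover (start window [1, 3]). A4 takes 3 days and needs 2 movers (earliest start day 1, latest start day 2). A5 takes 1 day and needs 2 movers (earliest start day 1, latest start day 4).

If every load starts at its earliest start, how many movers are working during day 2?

3

At early start, day 2 has: A3, A4.
Demand: 1 + 2 = 3.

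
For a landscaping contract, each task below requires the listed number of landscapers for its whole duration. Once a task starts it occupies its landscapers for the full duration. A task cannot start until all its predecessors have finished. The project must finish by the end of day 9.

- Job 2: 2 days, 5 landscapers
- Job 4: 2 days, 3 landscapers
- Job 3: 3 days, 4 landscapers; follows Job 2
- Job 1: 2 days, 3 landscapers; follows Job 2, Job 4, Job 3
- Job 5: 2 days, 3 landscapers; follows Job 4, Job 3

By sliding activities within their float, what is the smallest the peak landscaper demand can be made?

6

Early-start (Job 2@1, Job 4@1, Job 3@3, Job 1@6, Job 5@6) gives peak 8: d1:8  d2:8  d3:4  d4:4  d5:4  d6:6  d7:6  d8:0  d9:0.
Shift Job 4→3, Job 3→5, Job 1→8, Job 5→8.
Schedule Job 2@1, Job 4@3, Job 3@5, Job 1@8, Job 5@8: d1:5  d2:5  d3:3  d4:3  d5:4  d6:4  d7:4  d8:6  d9:6 — peak 6.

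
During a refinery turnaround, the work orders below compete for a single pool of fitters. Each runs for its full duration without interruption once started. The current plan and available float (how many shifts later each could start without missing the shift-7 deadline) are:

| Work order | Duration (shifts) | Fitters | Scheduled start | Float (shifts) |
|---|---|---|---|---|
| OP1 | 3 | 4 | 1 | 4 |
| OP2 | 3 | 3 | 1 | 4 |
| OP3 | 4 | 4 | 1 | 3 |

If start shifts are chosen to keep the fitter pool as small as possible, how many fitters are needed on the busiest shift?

7

Early-start (OP1@1, OP2@1, OP3@1) gives peak 11: s1:11  s2:11  s3:11  s4:4  s5:0  s6:0  s7:0.
Shift OP3→4.
Schedule OP1@1, OP2@1, OP3@4: s1:7  s2:7  s3:7  s4:4  s5:4  s6:4  s7:4 — peak 7.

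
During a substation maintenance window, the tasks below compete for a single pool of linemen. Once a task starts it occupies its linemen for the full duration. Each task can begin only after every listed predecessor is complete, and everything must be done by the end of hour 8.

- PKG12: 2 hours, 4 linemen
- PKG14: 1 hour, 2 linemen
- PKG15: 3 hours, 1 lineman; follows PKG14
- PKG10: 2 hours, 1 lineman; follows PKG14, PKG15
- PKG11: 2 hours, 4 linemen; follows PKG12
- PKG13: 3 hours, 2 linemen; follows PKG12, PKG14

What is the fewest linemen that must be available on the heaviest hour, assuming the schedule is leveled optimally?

Early-start (PKG12@1, PKG14@1, PKG15@2, PKG10@5, PKG11@3, PKG13@3) gives peak 7: h1:6  h2:5  h3:7  h4:7  h5:3  h6:1  h7:0  h8:0.
Shift PKG14→3, PKG15→4, PKG10→7, PKG11→4, PKG13→6.
Schedule PKG12@1, PKG14@3, PKG15@4, PKG10@7, PKG11@4, PKG13@6: h1:4  h2:4  h3:2  h4:5  h5:5  h6:3  h7:3  h8:3 — peak 5.

5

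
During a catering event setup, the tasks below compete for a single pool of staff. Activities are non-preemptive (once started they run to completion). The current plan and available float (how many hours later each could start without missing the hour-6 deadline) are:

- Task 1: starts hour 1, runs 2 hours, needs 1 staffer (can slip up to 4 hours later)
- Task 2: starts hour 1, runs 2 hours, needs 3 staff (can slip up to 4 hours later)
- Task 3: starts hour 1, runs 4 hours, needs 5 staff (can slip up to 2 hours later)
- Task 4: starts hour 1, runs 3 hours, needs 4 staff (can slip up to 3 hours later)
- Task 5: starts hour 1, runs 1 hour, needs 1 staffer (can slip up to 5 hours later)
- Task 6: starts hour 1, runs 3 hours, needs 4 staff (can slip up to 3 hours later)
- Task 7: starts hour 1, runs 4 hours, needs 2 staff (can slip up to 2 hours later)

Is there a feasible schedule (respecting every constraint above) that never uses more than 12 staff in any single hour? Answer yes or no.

yes

Schedule Task 1@1, Task 2@1, Task 3@3, Task 4@1, Task 5@1, Task 6@4, Task 7@1: h1:11  h2:10  h3:11  h4:11  h5:9  h6:9 — peak 11 ≤ 12.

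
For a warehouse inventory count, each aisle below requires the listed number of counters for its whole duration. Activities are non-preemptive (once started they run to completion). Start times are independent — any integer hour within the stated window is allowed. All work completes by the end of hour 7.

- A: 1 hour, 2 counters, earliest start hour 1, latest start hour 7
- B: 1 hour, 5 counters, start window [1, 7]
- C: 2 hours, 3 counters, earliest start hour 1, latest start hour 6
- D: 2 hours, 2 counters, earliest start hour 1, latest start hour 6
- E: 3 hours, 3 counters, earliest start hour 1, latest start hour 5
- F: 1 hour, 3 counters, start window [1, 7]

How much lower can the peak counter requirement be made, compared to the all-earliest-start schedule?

13

Early-start peak: h1:18  h2:8  h3:3  h4:0  h5:0  h6:0  h7:0 ⇒ 18.
Leveled (A@1, B@2, C@3, D@3, E@5, F@1): h1:5  h2:5  h3:5  h4:5  h5:3  h6:3  h7:3 ⇒ 5.
Reduction 18 − 5 = 13.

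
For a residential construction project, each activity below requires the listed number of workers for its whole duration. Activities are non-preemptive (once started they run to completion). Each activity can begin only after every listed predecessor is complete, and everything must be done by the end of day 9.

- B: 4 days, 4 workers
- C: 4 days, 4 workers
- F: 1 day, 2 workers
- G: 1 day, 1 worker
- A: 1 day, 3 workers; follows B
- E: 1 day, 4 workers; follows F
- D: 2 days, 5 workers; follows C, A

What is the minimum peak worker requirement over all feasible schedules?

8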